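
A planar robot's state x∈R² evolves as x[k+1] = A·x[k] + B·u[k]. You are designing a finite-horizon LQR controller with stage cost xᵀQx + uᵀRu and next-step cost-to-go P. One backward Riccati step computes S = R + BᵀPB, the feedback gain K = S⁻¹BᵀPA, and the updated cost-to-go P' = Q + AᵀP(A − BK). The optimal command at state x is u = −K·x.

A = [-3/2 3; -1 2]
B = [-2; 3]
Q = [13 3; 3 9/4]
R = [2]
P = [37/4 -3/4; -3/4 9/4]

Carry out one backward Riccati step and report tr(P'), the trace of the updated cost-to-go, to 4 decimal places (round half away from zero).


BᵀP = [-20.7500 8.2500]
S = R + BᵀPB = [2] + [66.2500] = [68.2500]
BᵀPA = [22.8750 -45.7500]
K = S⁻¹·BᵀPA = [0.3352 -0.6703]
A−BK = [-0.8297 1.6593; -2.0055 4.0110]
AᵀP(A−BK) = [13.1456 -26.2912; -26.2912 52.5824]
P' = Q + AᵀP(A−BK) = [26.1456 -23.2912; -23.2912 54.8324]
tr(P') = 80.9780

80.9780


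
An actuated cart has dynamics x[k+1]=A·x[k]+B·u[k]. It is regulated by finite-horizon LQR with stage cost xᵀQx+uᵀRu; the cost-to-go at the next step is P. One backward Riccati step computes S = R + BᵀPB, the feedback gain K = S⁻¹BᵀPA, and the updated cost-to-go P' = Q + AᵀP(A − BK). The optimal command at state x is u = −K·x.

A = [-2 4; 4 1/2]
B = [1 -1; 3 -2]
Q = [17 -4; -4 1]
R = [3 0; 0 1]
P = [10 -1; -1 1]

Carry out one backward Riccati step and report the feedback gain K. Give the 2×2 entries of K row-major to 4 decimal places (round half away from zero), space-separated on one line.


BᵀP = [7.0000 2.0000; -8.0000 -1.0000]
S = R + BᵀPB = [3 0; 0 1] + [13.0000 -11.0000; -11.0000 10.0000] = [16.0000 -11.0000; -11.0000 11.0000]
BᵀPA = [-6.0000 29.0000; 12.0000 -32.5000]
K = S⁻¹·BᵀPA = [1.2000 -0.7000; 2.2909 -3.6545]
A−BK = [-0.9091 1.0455; 4.9818 -4.7091]
AᵀP(A−BK) = [51.7091 -53.3455; -53.3455 57.7773]
P' = Q + AᵀP(A−BK) = [68.7091 -57.3455; -57.3455 58.7773]
tr(P') = 127.4864

1.2000 -0.7000 2.2909 -3.6545


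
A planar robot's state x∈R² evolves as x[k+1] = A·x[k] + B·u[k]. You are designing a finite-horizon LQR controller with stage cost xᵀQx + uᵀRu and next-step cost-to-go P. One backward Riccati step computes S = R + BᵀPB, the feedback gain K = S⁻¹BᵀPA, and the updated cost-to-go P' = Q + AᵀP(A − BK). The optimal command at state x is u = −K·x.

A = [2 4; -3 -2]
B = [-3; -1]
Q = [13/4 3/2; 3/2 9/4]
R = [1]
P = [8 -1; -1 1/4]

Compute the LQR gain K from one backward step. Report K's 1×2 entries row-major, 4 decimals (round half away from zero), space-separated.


BᵀP = [-23.0000 2.7500]
S = R + BᵀPB = [1] + [66.2500] = [67.2500]
BᵀPA = [-54.2500 -97.5000]
K = S⁻¹·BᵀPA = [-0.8067 -1.4498]
A−BK = [-0.4201 -0.3494; -3.8067 -3.4498]
AᵀP(A−BK) = [2.4870 2.8476; 2.8476 3.6431]
P' = Q + AᵀP(A−BK) = [5.7370 4.3476; 4.3476 5.8931]
tr(P') = 11.6301

-0.8067 -1.4498


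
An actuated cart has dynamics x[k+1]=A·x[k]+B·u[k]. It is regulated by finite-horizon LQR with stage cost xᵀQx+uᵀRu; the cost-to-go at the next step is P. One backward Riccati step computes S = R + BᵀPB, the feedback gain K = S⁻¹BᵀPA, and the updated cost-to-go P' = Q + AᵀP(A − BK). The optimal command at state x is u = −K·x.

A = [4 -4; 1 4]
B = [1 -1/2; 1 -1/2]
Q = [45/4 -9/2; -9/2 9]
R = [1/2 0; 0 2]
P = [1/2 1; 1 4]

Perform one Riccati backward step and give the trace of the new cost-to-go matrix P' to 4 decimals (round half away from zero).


34.7732

BᵀP = [1.5000 5.0000; -0.7500 -2.5000]
S = R + BᵀPB = [1/2 0; 0 2] + [6.5000 -3.2500; -3.2500 1.6250] = [7.0000 -3.2500; -3.2500 3.6250]
BᵀPA = [11.0000 14.0000; -5.5000 -7.0000]
K = S⁻¹·BᵀPA = [1.4852 1.8903; -0.1857 -0.2363]
A−BK = [2.4219 -6.0084; -0.5781 1.9916]
AᵀP(A−BK) = [2.6414 -2.0928; -2.0928 11.8819]
P' = Q + AᵀP(A−BK) = [13.8914 -6.5928; -6.5928 20.8819]
tr(P') = 34.7732


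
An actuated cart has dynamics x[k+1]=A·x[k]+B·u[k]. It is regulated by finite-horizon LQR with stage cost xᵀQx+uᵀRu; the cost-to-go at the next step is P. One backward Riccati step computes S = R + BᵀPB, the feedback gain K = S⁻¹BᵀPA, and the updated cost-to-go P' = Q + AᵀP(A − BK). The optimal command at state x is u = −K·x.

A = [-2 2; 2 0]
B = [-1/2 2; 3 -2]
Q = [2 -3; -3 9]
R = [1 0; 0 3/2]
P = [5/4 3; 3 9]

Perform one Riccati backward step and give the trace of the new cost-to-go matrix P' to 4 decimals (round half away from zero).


BᵀP = [8.3750 25.5000; -3.5000 -12.0000]
S = R + BᵀPB = [1 0; 0 3/2] + [72.3125 -34.2500; -34.2500 17.0000] = [73.3125 -34.2500; -34.2500 18.5000]
BᵀPA = [34.2500 16.7500; -17.0000 -7.0000]
K = S⁻¹·BᵀPA = [0.2804 0.3827; -0.3998 0.3302]
A−BK = [-1.0602 1.5310; 0.3592 -0.4878]
AᵀP(A−BK) = [0.5997 -0.4953; -0.4953 0.9006]
P' = Q + AᵀP(A−BK) = [2.5997 -3.4953; -3.4953 9.9006]
tr(P') = 12.5003

12.5003


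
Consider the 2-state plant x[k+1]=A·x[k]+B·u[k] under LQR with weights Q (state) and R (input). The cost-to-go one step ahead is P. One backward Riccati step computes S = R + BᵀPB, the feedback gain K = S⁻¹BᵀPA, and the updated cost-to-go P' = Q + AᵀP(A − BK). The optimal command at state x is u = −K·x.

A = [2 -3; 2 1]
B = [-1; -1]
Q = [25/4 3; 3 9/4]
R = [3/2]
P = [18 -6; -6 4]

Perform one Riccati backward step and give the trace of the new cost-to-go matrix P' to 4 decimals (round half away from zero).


BᵀP = [-12.0000 2.0000]
S = R + BᵀPB = [3/2] + [10.0000] = [11.5000]
BᵀPA = [-20.0000 38.0000]
K = S⁻¹·BᵀPA = [-1.7391 3.3043]
A−BK = [0.2609 0.3043; 0.2609 4.3043]
AᵀP(A−BK) = [5.2174 -9.9130; -9.9130 76.4348]
P' = Q + AᵀP(A−BK) = [11.4674 -6.9130; -6.9130 78.6848]
tr(P') = 90.1522

90.1522


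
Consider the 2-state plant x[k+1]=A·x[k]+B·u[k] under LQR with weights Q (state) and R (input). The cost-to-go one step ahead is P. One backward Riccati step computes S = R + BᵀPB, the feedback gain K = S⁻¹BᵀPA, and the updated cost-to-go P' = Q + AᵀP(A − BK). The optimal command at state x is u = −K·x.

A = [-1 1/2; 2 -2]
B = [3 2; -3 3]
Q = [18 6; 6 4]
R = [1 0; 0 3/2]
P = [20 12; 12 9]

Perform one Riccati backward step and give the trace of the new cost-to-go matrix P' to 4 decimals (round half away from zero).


BᵀP = [24.0000 9.0000; 76.0000 51.0000]
S = R + BᵀPB = [1 0; 0 3/2] + [45.0000 75.0000; 75.0000 305.0000] = [46.0000 75.0000; 75.0000 306.5000]
BᵀPA = [-6.0000 -6.0000; 26.0000 -64.0000]
K = S⁻¹·BᵀPA = [-0.4471 0.3494; 0.1942 -0.2943]
A−BK = [-0.0471 0.0404; 0.0759 -0.0688]
AᵀP(A−BK) = [0.2669 -0.2514; -0.2514 0.2606]
P' = Q + AᵀP(A−BK) = [18.2669 5.7486; 5.7486 4.2606]
tr(P') = 22.5275

22.5275


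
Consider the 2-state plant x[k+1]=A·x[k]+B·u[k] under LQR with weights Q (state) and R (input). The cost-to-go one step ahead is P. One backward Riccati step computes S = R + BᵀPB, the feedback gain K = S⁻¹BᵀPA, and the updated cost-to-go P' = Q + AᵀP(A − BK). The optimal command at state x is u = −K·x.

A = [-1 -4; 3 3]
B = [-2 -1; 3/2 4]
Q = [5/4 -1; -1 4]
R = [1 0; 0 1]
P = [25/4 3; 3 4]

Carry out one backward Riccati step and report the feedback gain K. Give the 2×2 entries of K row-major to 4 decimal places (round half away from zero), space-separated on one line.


0.1515 1.8722 0.6781 0.0216

BᵀP = [-8.0000 0.0000; 5.7500 13.0000]
S = R + BᵀPB = [1 0; 0 1] + [16.0000 8.0000; 8.0000 46.2500] = [17.0000 8.0000; 8.0000 47.2500]
BᵀPA = [8.0000 32.0000; 33.2500 16.0000]
K = S⁻¹·BᵀPA = [0.1515 1.8722; 0.6781 0.0216]
A−BK = [-0.0189 -0.2340; 0.0605 0.1052]
AᵀP(A−BK) = [0.4927 0.3030; 0.3030 3.7443]
P' = Q + AᵀP(A−BK) = [1.7427 -0.6970; -0.6970 7.7443]
tr(P') = 9.4871


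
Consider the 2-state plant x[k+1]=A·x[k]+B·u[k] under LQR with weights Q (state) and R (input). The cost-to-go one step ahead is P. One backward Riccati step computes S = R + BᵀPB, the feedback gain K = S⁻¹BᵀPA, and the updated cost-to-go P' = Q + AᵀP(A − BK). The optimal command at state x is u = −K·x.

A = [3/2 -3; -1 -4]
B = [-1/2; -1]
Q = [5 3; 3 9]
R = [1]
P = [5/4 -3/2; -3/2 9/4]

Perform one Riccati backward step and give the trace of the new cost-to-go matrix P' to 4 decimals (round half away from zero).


BᵀP = [0.8750 -1.5000]
S = R + BᵀPB = [1] + [1.0625] = [2.0625]
BᵀPA = [2.8125 3.3750]
K = S⁻¹·BᵀPA = [1.3636 1.6364]
A−BK = [2.1818 -2.1818; 0.3636 -2.3636]
AᵀP(A−BK) = [5.7273 3.2727; 3.2727 5.7273]
P' = Q + AᵀP(A−BK) = [10.7273 6.2727; 6.2727 14.7273]
tr(P') = 25.4545

25.4545


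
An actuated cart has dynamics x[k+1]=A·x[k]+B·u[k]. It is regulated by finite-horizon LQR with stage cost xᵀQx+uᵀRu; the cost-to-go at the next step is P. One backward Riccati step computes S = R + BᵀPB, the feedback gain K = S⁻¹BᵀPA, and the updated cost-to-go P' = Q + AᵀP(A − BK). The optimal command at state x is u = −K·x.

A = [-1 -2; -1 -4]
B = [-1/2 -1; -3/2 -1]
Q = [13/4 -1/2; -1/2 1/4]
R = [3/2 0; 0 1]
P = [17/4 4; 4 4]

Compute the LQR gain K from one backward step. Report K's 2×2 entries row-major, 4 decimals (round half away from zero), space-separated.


0.3755 1.1703 0.5910 1.7176

BᵀP = [-8.1250 -8.0000; -8.2500 -8.0000]
S = R + BᵀPB = [3/2 0; 0 1] + [16.0625 16.1250; 16.1250 16.2500] = [17.5625 16.1250; 16.1250 17.2500]
BᵀPA = [16.1250 48.2500; 16.2500 48.5000]
K = S⁻¹·BᵀPA = [0.3755 1.1703; 0.5910 1.7176]
A−BK = [-0.2213 0.3028; 0.1543 -0.5269]
AᵀP(A−BK) = [0.5910 1.7176; 1.7176 5.2285]
P' = Q + AᵀP(A−BK) = [3.8410 1.2176; 1.2176 5.4785]
tr(P') = 9.3195


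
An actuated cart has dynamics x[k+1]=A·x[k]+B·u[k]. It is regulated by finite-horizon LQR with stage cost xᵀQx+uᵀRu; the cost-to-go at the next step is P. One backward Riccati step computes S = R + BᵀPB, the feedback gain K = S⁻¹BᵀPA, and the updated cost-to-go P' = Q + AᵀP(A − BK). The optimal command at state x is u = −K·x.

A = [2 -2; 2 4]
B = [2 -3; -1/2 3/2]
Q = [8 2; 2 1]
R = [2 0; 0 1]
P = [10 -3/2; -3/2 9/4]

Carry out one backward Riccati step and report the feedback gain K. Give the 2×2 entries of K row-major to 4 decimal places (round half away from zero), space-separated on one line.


BᵀP = [20.7500 -4.1250; -32.2500 7.8750]
S = R + BᵀPB = [2 0; 0 1] + [43.5625 -68.4375; -68.4375 108.5625] = [45.5625 -68.4375; -68.4375 109.5625]
BᵀPA = [33.2500 -58.0000; -48.7500 96.0000]
K = S⁻¹·BᵀPA = [0.9947 0.6987; 0.1764 1.3127]
A−BK = [0.5397 0.5406; 2.2328 2.3804]
AᵀP(A−BK) = [12.5247 12.7599; 12.7599 14.5101]
P' = Q + AᵀP(A−BK) = [20.5247 14.7599; 14.7599 15.5101]
tr(P') = 36.0349

0.9947 0.6987 0.1764 1.3127


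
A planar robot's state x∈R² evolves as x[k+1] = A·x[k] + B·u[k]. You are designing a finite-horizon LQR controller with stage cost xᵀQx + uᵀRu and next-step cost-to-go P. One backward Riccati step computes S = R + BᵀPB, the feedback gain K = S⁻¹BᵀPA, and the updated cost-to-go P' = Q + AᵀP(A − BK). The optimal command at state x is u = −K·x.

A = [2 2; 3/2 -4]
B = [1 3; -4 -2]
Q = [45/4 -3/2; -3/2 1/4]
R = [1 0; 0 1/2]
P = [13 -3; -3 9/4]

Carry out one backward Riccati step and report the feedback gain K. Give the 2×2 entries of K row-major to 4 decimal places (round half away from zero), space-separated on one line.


-0.7667 0.7504 0.8964 0.4290

BᵀP = [25.0000 -12.0000; 45.0000 -13.5000]
S = R + BᵀPB = [1 0; 0 1/2] + [73.0000 99.0000; 99.0000 162.0000] = [74.0000 99.0000; 99.0000 162.5000]
BᵀPA = [32.0000 98.0000; 69.7500 144.0000]
K = S⁻¹·BᵀPA = [-0.7667 0.7504; 0.8964 0.4290]
A−BK = [0.0777 -0.0373; 0.2257 -0.1403]
AᵀP(A−BK) = [1.0775 -0.4341; -0.4341 0.6862]
P' = Q + AᵀP(A−BK) = [12.3275 -1.9341; -1.9341 0.9362]
tr(P') = 13.2637


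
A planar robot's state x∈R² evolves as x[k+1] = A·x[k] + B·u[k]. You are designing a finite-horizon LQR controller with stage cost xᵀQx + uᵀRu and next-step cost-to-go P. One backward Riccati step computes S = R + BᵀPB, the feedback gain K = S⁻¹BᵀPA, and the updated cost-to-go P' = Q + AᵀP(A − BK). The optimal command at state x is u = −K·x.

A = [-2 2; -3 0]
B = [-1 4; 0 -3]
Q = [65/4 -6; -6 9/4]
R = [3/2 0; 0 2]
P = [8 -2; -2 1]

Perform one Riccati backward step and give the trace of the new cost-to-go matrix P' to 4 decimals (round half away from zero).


BᵀP = [-8.0000 2.0000; 38.0000 -11.0000]
S = R + BᵀPB = [3/2 0; 0 2] + [8.0000 -38.0000; -38.0000 185.0000] = [9.5000 -38.0000; -38.0000 187.0000]
BᵀPA = [10.0000 -16.0000; -43.0000 76.0000]
K = S⁻¹·BᵀPA = [0.7098 -0.3128; -0.0857 0.3429]
A−BK = [-0.9474 0.3158; -3.2571 1.0286]
AᵀP(A−BK) = [6.2165 -2.1293; -2.1293 0.9383]
P' = Q + AᵀP(A−BK) = [22.4665 -8.1293; -8.1293 3.1883]
tr(P') = 25.6549

25.6549


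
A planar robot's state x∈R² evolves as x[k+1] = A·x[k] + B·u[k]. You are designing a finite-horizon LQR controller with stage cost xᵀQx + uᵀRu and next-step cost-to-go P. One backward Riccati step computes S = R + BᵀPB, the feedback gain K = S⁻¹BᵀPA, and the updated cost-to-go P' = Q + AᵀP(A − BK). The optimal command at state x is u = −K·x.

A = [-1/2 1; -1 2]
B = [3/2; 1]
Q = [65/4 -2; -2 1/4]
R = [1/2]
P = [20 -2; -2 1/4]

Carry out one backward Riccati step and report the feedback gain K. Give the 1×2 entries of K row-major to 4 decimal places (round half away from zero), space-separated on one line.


BᵀP = [28.0000 -2.7500]
S = R + BᵀPB = [1/2] + [39.2500] = [39.7500]
BᵀPA = [-11.2500 22.5000]
K = S⁻¹·BᵀPA = [-0.2830 0.5660]
A−BK = [-0.0755 0.1509; -0.7170 1.4340]
AᵀP(A−BK) = [0.0660 -0.1321; -0.1321 0.2642]
P' = Q + AᵀP(A−BK) = [16.3160 -2.1321; -2.1321 0.5142]
tr(P') = 16.8302

-0.2830 0.5660


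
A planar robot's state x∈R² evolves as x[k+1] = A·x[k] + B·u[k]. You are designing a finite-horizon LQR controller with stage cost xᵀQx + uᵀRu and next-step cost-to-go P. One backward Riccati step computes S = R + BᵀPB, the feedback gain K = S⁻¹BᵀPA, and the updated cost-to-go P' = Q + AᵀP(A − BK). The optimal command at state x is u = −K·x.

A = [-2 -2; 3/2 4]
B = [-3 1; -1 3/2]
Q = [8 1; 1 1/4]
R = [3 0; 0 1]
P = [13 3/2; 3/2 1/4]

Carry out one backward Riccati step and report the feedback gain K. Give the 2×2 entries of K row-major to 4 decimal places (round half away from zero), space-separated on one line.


0.4580 0.4420 -0.3082 -0.1022

BᵀP = [-40.5000 -4.7500; 15.2500 1.8750]
S = R + BᵀPB = [3 0; 0 1] + [126.2500 -47.6250; -47.6250 18.0625] = [129.2500 -47.6250; -47.6250 19.0625]
BᵀPA = [73.8750 62.0000; -27.6875 -23.0000]
K = S⁻¹·BᵀPA = [0.4580 0.4420; -0.3082 -0.1022]
A−BK = [-0.3178 -0.5717; 2.4203 4.5953]
AᵀP(A−BK) = [1.1942 1.5152; 1.5152 2.2434]
P' = Q + AᵀP(A−BK) = [9.1942 2.5152; 2.5152 2.4934]
tr(P') = 11.6876


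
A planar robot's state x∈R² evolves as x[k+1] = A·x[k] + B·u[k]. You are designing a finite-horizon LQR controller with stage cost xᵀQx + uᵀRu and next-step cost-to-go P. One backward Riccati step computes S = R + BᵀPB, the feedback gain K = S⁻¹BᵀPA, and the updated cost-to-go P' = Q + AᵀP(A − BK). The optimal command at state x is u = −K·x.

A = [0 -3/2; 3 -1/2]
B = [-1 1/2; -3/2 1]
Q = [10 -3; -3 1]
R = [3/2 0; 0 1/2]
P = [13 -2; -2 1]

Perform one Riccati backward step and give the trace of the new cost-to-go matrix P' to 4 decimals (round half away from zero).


BᵀP = [-10.0000 0.5000; 4.5000 0.0000]
S = R + BᵀPB = [3/2 0; 0 1/2] + [9.2500 -4.5000; -4.5000 2.2500] = [10.7500 -4.5000; -4.5000 2.7500]
BᵀPA = [1.5000 14.7500; 0.0000 -6.7500]
K = S⁻¹·BᵀPA = [0.4430 1.0940; 0.7248 -0.6644]
A−BK = [0.0805 -0.0738; 2.9396 1.8054]
AᵀP(A−BK) = [8.3356 5.8591; 5.8591 5.8792]
P' = Q + AᵀP(A−BK) = [18.3356 2.8591; 2.8591 6.8792]
tr(P') = 25.2148

25.2148


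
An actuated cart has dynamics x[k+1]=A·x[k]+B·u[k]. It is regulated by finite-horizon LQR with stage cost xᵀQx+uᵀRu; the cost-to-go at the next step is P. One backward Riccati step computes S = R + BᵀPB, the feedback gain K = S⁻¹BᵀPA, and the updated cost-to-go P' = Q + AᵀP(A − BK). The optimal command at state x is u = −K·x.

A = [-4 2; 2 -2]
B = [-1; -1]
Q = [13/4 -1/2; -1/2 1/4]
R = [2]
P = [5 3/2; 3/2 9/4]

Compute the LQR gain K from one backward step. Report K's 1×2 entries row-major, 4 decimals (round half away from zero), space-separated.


BᵀP = [-6.5000 -3.7500]
S = R + BᵀPB = [2] + [10.2500] = [12.2500]
BᵀPA = [18.5000 -5.5000]
K = S⁻¹·BᵀPA = [1.5102 -0.4490]
A−BK = [-2.4898 1.5510; 3.5102 -2.4490]
AᵀP(A−BK) = [37.0612 -22.6939; -22.6939 14.5306]
P' = Q + AᵀP(A−BK) = [40.3112 -23.1939; -23.1939 14.7806]
tr(P') = 55.0918

1.5102 -0.4490


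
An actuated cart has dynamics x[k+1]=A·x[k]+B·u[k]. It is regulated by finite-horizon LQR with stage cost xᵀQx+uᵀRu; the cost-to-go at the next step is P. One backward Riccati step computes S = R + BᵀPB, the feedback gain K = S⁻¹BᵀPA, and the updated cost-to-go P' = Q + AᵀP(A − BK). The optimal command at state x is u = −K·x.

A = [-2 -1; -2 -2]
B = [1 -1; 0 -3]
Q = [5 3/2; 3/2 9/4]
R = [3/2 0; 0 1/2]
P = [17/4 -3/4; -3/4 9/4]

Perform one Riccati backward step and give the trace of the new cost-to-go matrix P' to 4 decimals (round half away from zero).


BᵀP = [4.2500 -0.7500; -2.0000 -6.0000]
S = R + BᵀPB = [3/2 0; 0 1/2] + [4.2500 -2.0000; -2.0000 20.0000] = [5.7500 -2.0000; -2.0000 20.5000]
BᵀPA = [-7.0000 -2.7500; 16.0000 14.0000]
K = S⁻¹·BᵀPA = [-0.9791 -0.2492; 0.6850 0.6586]
A−BK = [-0.3359 -0.0922; 0.0549 -0.0241]
AᵀP(A−BK) = [2.1866 0.7179; 0.7179 0.3441]
P' = Q + AᵀP(A−BK) = [7.1866 2.2179; 2.2179 2.5941]
tr(P') = 9.7807

9.7807


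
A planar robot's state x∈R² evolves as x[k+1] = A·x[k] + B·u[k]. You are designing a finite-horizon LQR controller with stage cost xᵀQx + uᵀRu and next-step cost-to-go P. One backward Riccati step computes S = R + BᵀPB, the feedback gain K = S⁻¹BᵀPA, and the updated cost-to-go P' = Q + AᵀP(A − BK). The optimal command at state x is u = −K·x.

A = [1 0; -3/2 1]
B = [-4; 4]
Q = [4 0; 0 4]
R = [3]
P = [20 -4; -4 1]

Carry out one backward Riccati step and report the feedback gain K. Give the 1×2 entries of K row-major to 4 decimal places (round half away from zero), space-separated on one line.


-0.2698 0.0428

BᵀP = [-96.0000 20.0000]
S = R + BᵀPB = [3] + [464.0000] = [467.0000]
BᵀPA = [-126.0000 20.0000]
K = S⁻¹·BᵀPA = [-0.2698 0.0428]
A−BK = [-0.0792 0.1713; -0.4208 0.8287]
AᵀP(A−BK) = [0.2543 -0.1039; -0.1039 0.1435]
P' = Q + AᵀP(A−BK) = [4.2543 -0.1039; -0.1039 4.1435]
tr(P') = 8.3978


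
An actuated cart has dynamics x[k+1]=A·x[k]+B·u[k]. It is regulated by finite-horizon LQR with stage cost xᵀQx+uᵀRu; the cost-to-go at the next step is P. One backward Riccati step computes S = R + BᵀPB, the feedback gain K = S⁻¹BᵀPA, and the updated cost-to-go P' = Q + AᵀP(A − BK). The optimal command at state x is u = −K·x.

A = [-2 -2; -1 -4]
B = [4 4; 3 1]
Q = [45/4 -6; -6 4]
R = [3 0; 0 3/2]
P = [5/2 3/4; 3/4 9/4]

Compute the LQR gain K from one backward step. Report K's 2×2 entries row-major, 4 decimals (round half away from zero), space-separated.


BᵀP = [12.2500 9.7500; 10.7500 5.2500]
S = R + BᵀPB = [3 0; 0 3/2] + [78.2500 58.7500; 58.7500 48.2500] = [81.2500 58.7500; 58.7500 49.7500]
BᵀPA = [-34.2500 -63.5000; -26.7500 -42.5000]
K = S⁻¹·BᵀPA = [-0.2241 -1.1213; -0.2730 0.4698]
A−BK = [-0.0114 0.6057; -0.0546 -1.1060]
AᵀP(A−BK) = [0.2705 0.6648; 0.6648 6.7676]
P' = Q + AᵀP(A−BK) = [11.5205 -5.3352; -5.3352 10.7676]
tr(P') = 22.2881

-0.2241 -1.1213 -0.2730 0.4698


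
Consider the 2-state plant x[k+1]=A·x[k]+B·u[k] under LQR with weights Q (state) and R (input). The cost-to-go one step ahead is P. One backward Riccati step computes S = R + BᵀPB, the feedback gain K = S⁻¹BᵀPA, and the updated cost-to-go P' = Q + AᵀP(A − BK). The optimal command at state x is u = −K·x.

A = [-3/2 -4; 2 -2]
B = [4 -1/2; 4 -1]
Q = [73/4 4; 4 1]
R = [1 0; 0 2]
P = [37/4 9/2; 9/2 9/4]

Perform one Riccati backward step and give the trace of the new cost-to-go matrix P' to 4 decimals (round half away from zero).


20.3925

BᵀP = [55.0000 27.0000; -9.1250 -4.5000]
S = R + BᵀPB = [1 0; 0 2] + [328.0000 -54.5000; -54.5000 9.0625] = [329.0000 -54.5000; -54.5000 11.0625]
BᵀPA = [-28.5000 -274.0000; 4.6875 45.5000]
K = S⁻¹·BᵀPA = [-0.0894 -0.8238; -0.0165 0.0545]
A−BK = [-1.1508 -0.6776; 2.3409 1.3497]
AᵀP(A−BK) = [0.3431 0.2663; 0.2663 0.7994]
P' = Q + AᵀP(A−BK) = [18.5931 4.2663; 4.2663 1.7994]
tr(P') = 20.3925


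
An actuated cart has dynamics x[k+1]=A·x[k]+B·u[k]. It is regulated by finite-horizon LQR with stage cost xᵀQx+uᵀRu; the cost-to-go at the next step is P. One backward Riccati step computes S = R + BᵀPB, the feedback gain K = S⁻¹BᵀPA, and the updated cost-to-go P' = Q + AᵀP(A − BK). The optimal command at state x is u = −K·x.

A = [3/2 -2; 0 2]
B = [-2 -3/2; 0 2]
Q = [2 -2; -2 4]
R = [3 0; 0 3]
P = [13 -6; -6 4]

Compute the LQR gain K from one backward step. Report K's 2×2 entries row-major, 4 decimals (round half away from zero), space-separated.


BᵀP = [-26.0000 12.0000; -31.5000 17.0000]
S = R + BᵀPB = [3 0; 0 3] + [52.0000 63.0000; 63.0000 81.2500] = [55.0000 63.0000; 63.0000 84.2500]
BᵀPA = [-39.0000 76.0000; -47.2500 97.0000]
K = S⁻¹·BᵀPA = [-0.4648 0.4393; -0.2132 0.8229]
A−BK = [0.2505 0.1128; 0.4265 0.3543]
AᵀP(A−BK) = [1.0459 -0.9883; -0.9883 2.7980]
P' = Q + AᵀP(A−BK) = [3.0459 -2.9883; -2.9883 6.7980]
tr(P') = 9.8439

-0.4648 0.4393 -0.2132 0.8229


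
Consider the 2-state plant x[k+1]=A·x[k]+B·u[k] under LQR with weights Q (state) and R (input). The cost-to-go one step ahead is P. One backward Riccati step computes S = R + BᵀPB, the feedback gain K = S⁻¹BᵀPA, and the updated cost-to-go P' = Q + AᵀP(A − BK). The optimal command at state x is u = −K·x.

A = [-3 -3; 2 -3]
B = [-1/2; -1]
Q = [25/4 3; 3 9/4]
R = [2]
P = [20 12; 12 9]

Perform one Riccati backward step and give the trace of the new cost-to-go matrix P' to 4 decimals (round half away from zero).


71.1786

BᵀP = [-22.0000 -15.0000]
S = R + BᵀPB = [2] + [26.0000] = [28.0000]
BᵀPA = [36.0000 111.0000]
K = S⁻¹·BᵀPA = [1.2857 3.9643]
A−BK = [-2.3571 -1.0179; 3.2857 0.9643]
AᵀP(A−BK) = [25.7143 19.2857; 19.2857 36.9643]
P' = Q + AᵀP(A−BK) = [31.9643 22.2857; 22.2857 39.2143]
tr(P') = 71.1786


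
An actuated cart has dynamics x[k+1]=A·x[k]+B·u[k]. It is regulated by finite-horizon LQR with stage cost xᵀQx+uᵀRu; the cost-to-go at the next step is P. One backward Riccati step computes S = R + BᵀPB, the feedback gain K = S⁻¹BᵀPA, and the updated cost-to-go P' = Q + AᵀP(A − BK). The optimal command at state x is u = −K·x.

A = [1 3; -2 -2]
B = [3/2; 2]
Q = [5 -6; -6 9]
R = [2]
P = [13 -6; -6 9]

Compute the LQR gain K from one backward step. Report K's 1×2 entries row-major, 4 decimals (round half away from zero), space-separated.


-0.3360 0.1440

BᵀP = [7.5000 9.0000]
S = R + BᵀPB = [2] + [29.2500] = [31.2500]
BᵀPA = [-10.5000 4.5000]
K = S⁻¹·BᵀPA = [-0.3360 0.1440]
A−BK = [1.5040 2.7840; -1.3280 -2.2880]
AᵀP(A−BK) = [69.4720 124.5120; 124.5120 224.3520]
P' = Q + AᵀP(A−BK) = [74.4720 118.5120; 118.5120 233.3520]
tr(P') = 307.8240


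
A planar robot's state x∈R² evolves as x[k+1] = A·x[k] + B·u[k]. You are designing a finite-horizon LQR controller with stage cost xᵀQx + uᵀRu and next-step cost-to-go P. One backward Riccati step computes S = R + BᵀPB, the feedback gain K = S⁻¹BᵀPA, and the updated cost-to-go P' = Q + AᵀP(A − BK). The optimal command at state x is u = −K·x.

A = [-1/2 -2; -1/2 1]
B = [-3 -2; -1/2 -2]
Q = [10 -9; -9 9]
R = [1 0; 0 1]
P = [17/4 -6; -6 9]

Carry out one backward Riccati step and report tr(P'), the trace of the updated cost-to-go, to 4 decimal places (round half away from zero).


21.0157

BᵀP = [-9.7500 13.5000; 3.5000 -6.0000]
S = R + BᵀPB = [1 0; 0 1] + [22.5000 -7.5000; -7.5000 5.0000] = [23.5000 -7.5000; -7.5000 6.0000]
BᵀPA = [-1.8750 33.0000; 1.2500 -13.0000]
K = S⁻¹·BᵀPA = [-0.0221 1.1858; 0.1807 -0.6844]
A−BK = [-0.2050 0.1888; -0.1497 0.2242]
AᵀP(A−BK) = [0.0452 -0.1711; -0.1711 1.9705]
P' = Q + AᵀP(A−BK) = [10.0452 -9.1711; -9.1711 10.9705]
tr(P') = 21.0157


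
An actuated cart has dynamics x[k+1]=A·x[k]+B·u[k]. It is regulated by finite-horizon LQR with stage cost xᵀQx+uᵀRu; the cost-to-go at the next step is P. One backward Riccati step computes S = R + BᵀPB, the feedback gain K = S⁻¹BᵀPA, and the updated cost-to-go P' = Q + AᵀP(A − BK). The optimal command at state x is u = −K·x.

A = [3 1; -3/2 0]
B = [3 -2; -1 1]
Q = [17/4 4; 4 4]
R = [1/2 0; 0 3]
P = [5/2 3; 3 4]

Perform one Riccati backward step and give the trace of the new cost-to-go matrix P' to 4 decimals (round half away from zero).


BᵀP = [4.5000 5.0000; -2.0000 -2.0000]
S = R + BᵀPB = [1/2 0; 0 3] + [8.5000 -4.0000; -4.0000 2.0000] = [9.0000 -4.0000; -4.0000 5.0000]
BᵀPA = [6.0000 4.5000; -3.0000 -2.0000]
K = S⁻¹·BᵀPA = [0.6207 0.5000; -0.1034 0.0000]
A−BK = [0.9310 -0.5000; -0.7759 0.5000]
AᵀP(A−BK) = [0.4655 0.0000; 0.0000 0.2500]
P' = Q + AᵀP(A−BK) = [4.7155 4.0000; 4.0000 4.2500]
tr(P') = 8.9655

8.9655


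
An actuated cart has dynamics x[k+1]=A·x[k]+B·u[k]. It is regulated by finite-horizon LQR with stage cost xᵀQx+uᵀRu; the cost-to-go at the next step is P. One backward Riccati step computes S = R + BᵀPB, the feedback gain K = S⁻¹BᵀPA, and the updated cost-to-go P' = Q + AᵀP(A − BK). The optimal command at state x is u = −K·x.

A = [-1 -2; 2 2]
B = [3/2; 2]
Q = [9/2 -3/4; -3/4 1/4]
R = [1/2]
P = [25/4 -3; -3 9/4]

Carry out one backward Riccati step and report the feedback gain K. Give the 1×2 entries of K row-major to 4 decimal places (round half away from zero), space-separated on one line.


-0.6067 -1.2135

BᵀP = [3.3750 0.0000]
S = R + BᵀPB = [1/2] + [5.0625] = [5.5625]
BᵀPA = [-3.3750 -6.7500]
K = S⁻¹·BᵀPA = [-0.6067 -1.2135]
A−BK = [-0.0899 -0.1798; 3.2135 4.4270]
AᵀP(A−BK) = [25.2022 35.4045; 35.4045 49.8090]
P' = Q + AᵀP(A−BK) = [29.7022 34.6545; 34.6545 50.0590]
tr(P') = 79.7612


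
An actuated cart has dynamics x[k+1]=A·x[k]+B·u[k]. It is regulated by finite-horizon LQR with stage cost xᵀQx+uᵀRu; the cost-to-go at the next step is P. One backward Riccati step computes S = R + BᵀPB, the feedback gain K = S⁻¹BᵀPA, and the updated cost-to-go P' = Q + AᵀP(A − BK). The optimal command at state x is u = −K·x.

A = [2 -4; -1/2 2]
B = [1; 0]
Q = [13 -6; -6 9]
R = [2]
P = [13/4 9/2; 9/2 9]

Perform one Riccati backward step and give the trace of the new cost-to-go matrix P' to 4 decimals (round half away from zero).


37.7619

BᵀP = [3.2500 4.5000]
S = R + BᵀPB = [2] + [3.2500] = [5.2500]
BᵀPA = [4.2500 -4.0000]
K = S⁻¹·BᵀPA = [0.8095 -0.7619]
A−BK = [1.1905 -3.2381; -0.5000 2.0000]
AᵀP(A−BK) = [2.8095 -4.7619; -4.7619 12.9524]
P' = Q + AᵀP(A−BK) = [15.8095 -10.7619; -10.7619 21.9524]
tr(P') = 37.7619


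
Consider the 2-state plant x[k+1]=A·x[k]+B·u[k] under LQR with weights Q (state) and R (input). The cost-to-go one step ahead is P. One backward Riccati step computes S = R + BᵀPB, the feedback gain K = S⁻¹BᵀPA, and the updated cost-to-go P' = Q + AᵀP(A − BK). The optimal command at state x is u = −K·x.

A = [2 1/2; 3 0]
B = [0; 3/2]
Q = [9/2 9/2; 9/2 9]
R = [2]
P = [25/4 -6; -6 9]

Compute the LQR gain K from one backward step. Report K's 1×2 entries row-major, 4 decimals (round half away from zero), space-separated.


BᵀP = [-9.0000 13.5000]
S = R + BᵀPB = [2] + [20.2500] = [22.2500]
BᵀPA = [22.5000 -4.5000]
K = S⁻¹·BᵀPA = [1.0112 -0.2022]
A−BK = [2.0000 0.5000; 1.4831 0.3034]
AᵀP(A−BK) = [11.2472 1.8006; 1.8006 0.6524]
P' = Q + AᵀP(A−BK) = [15.7472 6.3006; 6.3006 9.6524]
tr(P') = 25.3996

1.0112 -0.2022


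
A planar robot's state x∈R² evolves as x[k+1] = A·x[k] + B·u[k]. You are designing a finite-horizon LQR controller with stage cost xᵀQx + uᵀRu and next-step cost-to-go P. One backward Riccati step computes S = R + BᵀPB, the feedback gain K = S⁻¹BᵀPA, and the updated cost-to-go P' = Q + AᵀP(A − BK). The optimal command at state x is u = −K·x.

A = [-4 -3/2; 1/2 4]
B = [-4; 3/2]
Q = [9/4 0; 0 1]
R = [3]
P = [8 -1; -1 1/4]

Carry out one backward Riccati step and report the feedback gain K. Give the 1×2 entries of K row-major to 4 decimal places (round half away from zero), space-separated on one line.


BᵀP = [-33.5000 4.3750]
S = R + BᵀPB = [3] + [140.5625] = [143.5625]
BᵀPA = [136.1875 67.7500]
K = S⁻¹·BᵀPA = [0.9486 0.4719]
A−BK = [-0.2055 0.3877; -0.9229 3.2921]
AᵀP(A−BK) = [2.8711 0.9804; 0.9804 2.0274]
P' = Q + AᵀP(A−BK) = [5.1211 0.9804; 0.9804 3.0274]
tr(P') = 8.1486

0.9486 0.4719


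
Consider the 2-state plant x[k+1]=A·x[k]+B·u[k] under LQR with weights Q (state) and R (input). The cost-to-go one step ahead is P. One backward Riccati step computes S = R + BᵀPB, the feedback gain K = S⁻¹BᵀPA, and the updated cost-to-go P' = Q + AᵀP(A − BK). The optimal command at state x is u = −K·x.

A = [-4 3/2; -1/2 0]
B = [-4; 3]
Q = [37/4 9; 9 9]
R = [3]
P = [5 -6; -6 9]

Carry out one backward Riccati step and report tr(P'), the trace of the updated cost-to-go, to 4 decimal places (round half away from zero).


BᵀP = [-38.0000 51.0000]
S = R + BᵀPB = [3] + [305.0000] = [308.0000]
BᵀPA = [126.5000 -57.0000]
K = S⁻¹·BᵀPA = [0.4107 -0.1851]
A−BK = [-2.3571 0.7597; -1.7321 0.5552]
AᵀP(A−BK) = [6.2946 -2.0893; -2.0893 0.7013]
P' = Q + AᵀP(A−BK) = [15.5446 6.9107; 6.9107 9.7013]
tr(P') = 25.2459

25.2459


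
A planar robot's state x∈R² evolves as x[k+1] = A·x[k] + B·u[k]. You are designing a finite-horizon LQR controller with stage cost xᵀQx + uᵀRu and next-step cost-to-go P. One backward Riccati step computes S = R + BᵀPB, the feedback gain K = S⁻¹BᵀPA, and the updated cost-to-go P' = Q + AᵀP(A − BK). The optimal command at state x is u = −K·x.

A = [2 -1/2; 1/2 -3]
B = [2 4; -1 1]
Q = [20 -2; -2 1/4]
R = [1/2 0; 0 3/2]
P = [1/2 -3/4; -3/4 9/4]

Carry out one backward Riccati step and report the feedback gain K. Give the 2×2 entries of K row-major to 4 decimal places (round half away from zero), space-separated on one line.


0.0717 1.5993 0.3290 -0.6213

BᵀP = [1.7500 -3.7500; 1.2500 -0.7500]
S = R + BᵀPB = [1/2 0; 0 3/2] + [7.2500 3.2500; 3.2500 4.2500] = [7.7500 3.2500; 3.2500 5.7500]
BᵀPA = [1.6250 10.3750; 2.1250 1.6250]
K = S⁻¹·BᵀPA = [0.0717 1.5993; 0.3290 -0.6213]
A−BK = [0.5404 -1.2132; 0.2426 -0.7794]
AᵀP(A−BK) = [0.2468 -0.4660; -0.4660 2.5423]
P' = Q + AᵀP(A−BK) = [20.2468 -2.4660; -2.4660 2.7923]
tr(P') = 23.0391


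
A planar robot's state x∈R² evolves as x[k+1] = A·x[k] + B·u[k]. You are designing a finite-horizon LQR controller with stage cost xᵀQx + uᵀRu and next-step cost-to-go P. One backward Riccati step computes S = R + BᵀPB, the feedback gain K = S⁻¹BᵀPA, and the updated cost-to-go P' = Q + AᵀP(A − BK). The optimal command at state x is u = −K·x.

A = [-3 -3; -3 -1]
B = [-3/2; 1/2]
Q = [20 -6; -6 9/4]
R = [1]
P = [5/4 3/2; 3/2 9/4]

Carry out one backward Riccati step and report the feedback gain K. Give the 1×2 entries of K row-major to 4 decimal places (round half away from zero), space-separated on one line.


BᵀP = [-1.1250 -1.1250]
S = R + BᵀPB = [1] + [1.1250] = [2.1250]
BᵀPA = [6.7500 4.5000]
K = S⁻¹·BᵀPA = [3.1765 2.1176]
A−BK = [1.7647 0.1765; -4.5882 -2.0588]
AᵀP(A−BK) = [37.0588 21.7059; 21.7059 12.9706]
P' = Q + AᵀP(A−BK) = [57.0588 15.7059; 15.7059 15.2206]
tr(P') = 72.2794

3.1765 2.1176


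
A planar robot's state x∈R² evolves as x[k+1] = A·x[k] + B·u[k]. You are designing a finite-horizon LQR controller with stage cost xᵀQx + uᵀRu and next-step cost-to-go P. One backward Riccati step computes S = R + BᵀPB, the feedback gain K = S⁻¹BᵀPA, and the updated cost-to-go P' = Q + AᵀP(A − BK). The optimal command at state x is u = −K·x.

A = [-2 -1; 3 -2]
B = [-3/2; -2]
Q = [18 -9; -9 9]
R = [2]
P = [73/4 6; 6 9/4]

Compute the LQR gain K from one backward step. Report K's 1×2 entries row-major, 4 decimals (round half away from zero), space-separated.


0.4344 0.7537

BᵀP = [-39.3750 -13.5000]
S = R + BᵀPB = [2] + [86.0625] = [88.0625]
BᵀPA = [38.2500 66.3750]
K = S⁻¹·BᵀPA = [0.4344 0.7537]
A−BK = [-1.3485 0.1306; 3.8687 -0.4925]
AᵀP(A−BK) = [4.6361 0.1700; 0.1700 1.2214]
P' = Q + AᵀP(A−BK) = [22.6361 -8.8300; -8.8300 10.2214]
tr(P') = 32.8575


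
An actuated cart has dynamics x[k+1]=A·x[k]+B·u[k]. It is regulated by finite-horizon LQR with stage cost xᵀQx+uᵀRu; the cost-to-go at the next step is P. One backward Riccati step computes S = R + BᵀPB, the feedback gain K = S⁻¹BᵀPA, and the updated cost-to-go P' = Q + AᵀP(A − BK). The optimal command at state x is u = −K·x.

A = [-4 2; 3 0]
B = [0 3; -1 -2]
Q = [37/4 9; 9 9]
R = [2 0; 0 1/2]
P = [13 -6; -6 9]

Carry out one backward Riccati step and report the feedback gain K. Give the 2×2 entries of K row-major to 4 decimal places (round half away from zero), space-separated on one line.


BᵀP = [6.0000 -9.0000; 51.0000 -36.0000]
S = R + BᵀPB = [2 0; 0 1/2] + [9.0000 36.0000; 36.0000 225.0000] = [11.0000 36.0000; 36.0000 225.5000]
BᵀPA = [-51.0000 12.0000; -312.0000 102.0000]
K = S⁻¹·BᵀPA = [-0.2267 -0.8155; -1.3474 0.5825]
A−BK = [0.0422 0.2524; 0.0785 0.3495]
AᵀP(A−BK) = [1.0494 0.1553; 0.1553 2.3689]
P' = Q + AᵀP(A−BK) = [10.2994 9.1553; 9.1553 11.3689]
tr(P') = 21.6683

-0.2267 -0.8155 -1.3474 0.5825


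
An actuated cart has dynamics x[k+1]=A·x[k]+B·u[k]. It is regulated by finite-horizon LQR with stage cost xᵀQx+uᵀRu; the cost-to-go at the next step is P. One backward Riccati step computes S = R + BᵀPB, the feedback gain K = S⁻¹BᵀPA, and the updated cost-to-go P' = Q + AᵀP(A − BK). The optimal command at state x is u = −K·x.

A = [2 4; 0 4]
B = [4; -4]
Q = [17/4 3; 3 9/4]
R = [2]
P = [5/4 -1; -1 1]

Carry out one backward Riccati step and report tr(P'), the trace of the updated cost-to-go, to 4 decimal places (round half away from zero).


BᵀP = [9.0000 -8.0000]
S = R + BᵀPB = [2] + [68.0000] = [70.0000]
BᵀPA = [18.0000 4.0000]
K = S⁻¹·BᵀPA = [0.2571 0.0571]
A−BK = [0.9714 3.7714; 1.0286 4.2286]
AᵀP(A−BK) = [0.3714 0.9714; 0.9714 3.7714]
P' = Q + AᵀP(A−BK) = [4.6214 3.9714; 3.9714 6.0214]
tr(P') = 10.6429

10.6429


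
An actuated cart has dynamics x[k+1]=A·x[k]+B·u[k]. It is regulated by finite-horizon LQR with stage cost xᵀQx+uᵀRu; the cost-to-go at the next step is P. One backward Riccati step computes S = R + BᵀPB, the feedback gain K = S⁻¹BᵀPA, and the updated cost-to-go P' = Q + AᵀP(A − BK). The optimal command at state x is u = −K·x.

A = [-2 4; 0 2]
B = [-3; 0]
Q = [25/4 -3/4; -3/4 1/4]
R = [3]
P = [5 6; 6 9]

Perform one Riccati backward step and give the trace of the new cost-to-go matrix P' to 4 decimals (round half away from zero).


BᵀP = [-15.0000 -18.0000]
S = R + BᵀPB = [3] + [45.0000] = [48.0000]
BᵀPA = [30.0000 -96.0000]
K = S⁻¹·BᵀPA = [0.6250 -2.0000]
A−BK = [-0.1250 -2.0000; 0.0000 2.0000]
AᵀP(A−BK) = [1.2500 -4.0000; -4.0000 20.0000]
P' = Q + AᵀP(A−BK) = [7.5000 -4.7500; -4.7500 20.2500]
tr(P') = 27.7500

27.7500


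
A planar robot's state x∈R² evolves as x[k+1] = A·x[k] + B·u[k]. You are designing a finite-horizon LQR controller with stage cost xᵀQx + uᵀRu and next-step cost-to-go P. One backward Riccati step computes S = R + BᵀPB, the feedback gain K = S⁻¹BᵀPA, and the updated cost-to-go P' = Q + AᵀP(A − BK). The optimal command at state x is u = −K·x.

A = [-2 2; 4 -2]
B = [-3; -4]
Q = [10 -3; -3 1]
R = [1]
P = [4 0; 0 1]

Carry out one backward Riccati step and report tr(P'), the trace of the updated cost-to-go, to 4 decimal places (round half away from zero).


BᵀP = [-12.0000 -4.0000]
S = R + BᵀPB = [1] + [52.0000] = [53.0000]
BᵀPA = [8.0000 -16.0000]
K = S⁻¹·BᵀPA = [0.1509 -0.3019]
A−BK = [-1.5472 1.0943; 4.6038 -3.2075]
AᵀP(A−BK) = [30.7925 -21.5849; -21.5849 15.1698]
P' = Q + AᵀP(A−BK) = [40.7925 -24.5849; -24.5849 16.1698]
tr(P') = 56.9623

56.9623


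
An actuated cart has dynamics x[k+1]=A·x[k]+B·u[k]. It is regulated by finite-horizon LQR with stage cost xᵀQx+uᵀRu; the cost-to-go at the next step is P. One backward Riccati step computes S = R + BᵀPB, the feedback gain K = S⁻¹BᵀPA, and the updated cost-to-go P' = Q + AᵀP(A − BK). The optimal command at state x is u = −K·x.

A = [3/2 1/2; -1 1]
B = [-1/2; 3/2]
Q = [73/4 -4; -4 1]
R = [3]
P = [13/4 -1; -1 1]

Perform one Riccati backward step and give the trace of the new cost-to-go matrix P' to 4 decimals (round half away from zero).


25.4360

BᵀP = [-3.1250 2.0000]
S = R + BᵀPB = [3] + [4.5625] = [7.5625]
BᵀPA = [-6.6875 0.4375]
K = S⁻¹·BᵀPA = [-0.8843 0.0579]
A−BK = [1.0579 0.5289; 0.3264 0.9132]
AᵀP(A−BK) = [5.3988 0.8244; 0.8244 0.7872]
P' = Q + AᵀP(A−BK) = [23.6488 -3.1756; -3.1756 1.7872]
tr(P') = 25.4360


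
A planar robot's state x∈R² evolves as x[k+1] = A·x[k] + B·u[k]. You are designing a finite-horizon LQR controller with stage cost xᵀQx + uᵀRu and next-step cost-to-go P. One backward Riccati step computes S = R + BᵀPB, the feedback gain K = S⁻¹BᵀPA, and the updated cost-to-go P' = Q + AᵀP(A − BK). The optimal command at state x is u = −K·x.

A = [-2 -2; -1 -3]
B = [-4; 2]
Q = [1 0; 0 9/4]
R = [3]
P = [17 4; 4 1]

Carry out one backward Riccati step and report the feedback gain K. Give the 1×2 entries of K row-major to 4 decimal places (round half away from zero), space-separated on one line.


0.6233 0.7535

BᵀP = [-60.0000 -14.0000]
S = R + BᵀPB = [3] + [212.0000] = [215.0000]
BᵀPA = [134.0000 162.0000]
K = S⁻¹·BᵀPA = [0.6233 0.7535]
A−BK = [0.4930 1.0140; -2.2465 -4.5070]
AᵀP(A−BK) = [1.4837 2.0326; 2.0326 2.9349]
P' = Q + AᵀP(A−BK) = [2.4837 2.0326; 2.0326 5.1849]
tr(P') = 7.6686


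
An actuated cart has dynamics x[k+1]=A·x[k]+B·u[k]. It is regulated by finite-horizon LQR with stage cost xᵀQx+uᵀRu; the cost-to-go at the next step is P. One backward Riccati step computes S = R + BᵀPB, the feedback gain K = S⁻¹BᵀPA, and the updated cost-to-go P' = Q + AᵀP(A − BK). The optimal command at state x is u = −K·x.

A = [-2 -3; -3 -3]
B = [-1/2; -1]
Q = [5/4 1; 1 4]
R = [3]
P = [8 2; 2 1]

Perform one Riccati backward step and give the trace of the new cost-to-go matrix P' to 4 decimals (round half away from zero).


BᵀP = [-6.0000 -2.0000]
S = R + BᵀPB = [3] + [5.0000] = [8.0000]
BᵀPA = [18.0000 24.0000]
K = S⁻¹·BᵀPA = [2.2500 3.0000]
A−BK = [-0.8750 -1.5000; -0.7500 0.0000]
AᵀP(A−BK) = [24.5000 33.0000; 33.0000 45.0000]
P' = Q + AᵀP(A−BK) = [25.7500 34.0000; 34.0000 49.0000]
tr(P') = 74.7500

74.7500


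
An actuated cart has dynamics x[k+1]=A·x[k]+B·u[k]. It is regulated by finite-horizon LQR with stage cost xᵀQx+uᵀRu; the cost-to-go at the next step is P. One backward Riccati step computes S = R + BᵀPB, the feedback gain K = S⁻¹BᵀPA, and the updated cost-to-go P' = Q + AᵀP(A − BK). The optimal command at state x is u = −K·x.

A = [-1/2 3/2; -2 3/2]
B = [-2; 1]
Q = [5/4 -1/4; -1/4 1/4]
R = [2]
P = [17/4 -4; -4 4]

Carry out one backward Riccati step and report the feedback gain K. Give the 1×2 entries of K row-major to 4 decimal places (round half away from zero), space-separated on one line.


-0.4551 -0.0192

BᵀP = [-12.5000 12.0000]
S = R + BᵀPB = [2] + [37.0000] = [39.0000]
BᵀPA = [-17.7500 -0.7500]
K = S⁻¹·BᵀPA = [-0.4551 -0.0192]
A−BK = [-1.4103 1.4615; -1.5449 1.5192]
AᵀP(A−BK) = [0.9840 -0.5288; -0.5288 0.5481]
P' = Q + AᵀP(A−BK) = [2.2340 -0.7788; -0.7788 0.7981]
tr(P') = 3.0321


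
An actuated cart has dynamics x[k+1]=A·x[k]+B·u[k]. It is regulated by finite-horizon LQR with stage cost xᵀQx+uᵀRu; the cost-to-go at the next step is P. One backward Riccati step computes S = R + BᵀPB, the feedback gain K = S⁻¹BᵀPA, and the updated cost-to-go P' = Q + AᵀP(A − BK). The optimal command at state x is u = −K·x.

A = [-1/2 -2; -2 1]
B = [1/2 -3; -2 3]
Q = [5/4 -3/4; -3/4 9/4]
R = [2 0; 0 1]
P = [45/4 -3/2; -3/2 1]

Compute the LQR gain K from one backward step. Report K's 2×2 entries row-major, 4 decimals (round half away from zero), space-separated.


BᵀP = [8.6250 -2.7500; -38.2500 7.5000]
S = R + BᵀPB = [2 0; 0 1] + [9.8125 -34.1250; -34.1250 137.2500] = [11.8125 -34.1250; -34.1250 138.2500]
BᵀPA = [1.1875 -20.0000; 4.1250 84.0000]
K = S⁻¹·BᵀPA = [0.6508 0.2166; 0.1905 0.6611]
A−BK = [-0.2540 -0.1251; -1.2698 -0.5500]
AᵀP(A−BK) = [2.2540 1.0159; 1.0159 0.8030]
P' = Q + AᵀP(A−BK) = [3.5040 0.2659; 0.2659 3.0530]
tr(P') = 6.5570

0.6508 0.2166 0.1905 0.6611
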